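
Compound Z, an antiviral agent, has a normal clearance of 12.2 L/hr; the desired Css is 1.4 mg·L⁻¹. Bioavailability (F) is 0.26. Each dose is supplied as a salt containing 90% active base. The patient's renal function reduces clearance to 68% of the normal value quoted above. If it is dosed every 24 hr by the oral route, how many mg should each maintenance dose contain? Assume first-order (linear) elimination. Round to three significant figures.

Patient clearance = 0.68 × 12.20 = 8.296 L/h
D = CL × Css × τ / F / S = 8.296 × 1.4 × 24 / 0.26 / 0.9 = 1191 mg

1190 mg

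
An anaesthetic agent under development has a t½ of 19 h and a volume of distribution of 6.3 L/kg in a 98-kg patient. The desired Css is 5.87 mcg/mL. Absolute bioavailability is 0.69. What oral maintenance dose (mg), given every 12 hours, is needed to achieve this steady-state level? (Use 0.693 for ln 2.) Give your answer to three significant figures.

Vd(total) = 98 kg × 6.3 L/kg = 617.4 L
CL = 0.693 × Vd / t½ = 0.693 × 617.4 / 19 = 22.52 L/h
D = CL × Css × τ / F = 22.52 × 5.87 × 12 / 0.69 = 2299 mg

2300 mg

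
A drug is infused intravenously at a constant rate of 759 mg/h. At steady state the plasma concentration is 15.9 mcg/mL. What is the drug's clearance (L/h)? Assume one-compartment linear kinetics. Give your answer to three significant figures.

47.7 L/h

At steady state, infusion rate = CL × Css, so CL = rate / Css.
CL = 759 / 15.9 = 47.74 L/h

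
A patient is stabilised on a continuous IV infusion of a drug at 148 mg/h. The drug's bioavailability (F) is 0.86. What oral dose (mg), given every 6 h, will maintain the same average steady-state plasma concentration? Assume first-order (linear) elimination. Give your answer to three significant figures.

To maintain the same Css, the systemic dosing rate must be unchanged: F·D/τ = infusion rate.
D = rate × τ / F = 148 × 6 / 0.86 = 1033 mg

1030 mg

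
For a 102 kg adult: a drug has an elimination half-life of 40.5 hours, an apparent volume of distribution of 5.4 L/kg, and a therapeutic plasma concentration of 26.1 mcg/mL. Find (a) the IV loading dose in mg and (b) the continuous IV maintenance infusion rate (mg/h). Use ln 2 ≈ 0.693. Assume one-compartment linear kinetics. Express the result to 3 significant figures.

(a) 14400 mg; (b) 246 mg/h

Vd = 5.4 L/kg × 102 kg = 550.8 L
LD = Vd × C = 550.8 × 26.1 = 14380 mg
CL = 0.693 × Vd / t½ = 0.693 × 550.8 / 40.5 = 9.425 L/h
Infusion rate = CL × Css = 9.425 × 26.1 = 246.0 mg/h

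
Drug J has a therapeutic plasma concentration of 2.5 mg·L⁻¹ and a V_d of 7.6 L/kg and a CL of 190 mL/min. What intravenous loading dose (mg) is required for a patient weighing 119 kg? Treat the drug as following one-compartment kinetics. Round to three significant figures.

2260 mg

Vd(total) = 119 kg × 7.6 L/kg = 904.4 L
LD = Vd × C = 904.4 × 2.500 = 2261 mg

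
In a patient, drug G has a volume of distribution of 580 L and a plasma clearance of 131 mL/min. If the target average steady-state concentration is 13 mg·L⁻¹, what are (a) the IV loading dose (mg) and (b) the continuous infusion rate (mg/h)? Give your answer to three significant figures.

(a) 7540 mg; (b) 102 mg/h

Loading: fill Vd to C_target → 580.0 L × 13 mg/L = 7540 mg
Convert clearance: 131 mL/min × 60 min/h ÷ 1000 mL/L = 7.860 L/h
Maintenance: replace elimination → rate = CL × Css = 7.860 × 13 = 102.2 mg/h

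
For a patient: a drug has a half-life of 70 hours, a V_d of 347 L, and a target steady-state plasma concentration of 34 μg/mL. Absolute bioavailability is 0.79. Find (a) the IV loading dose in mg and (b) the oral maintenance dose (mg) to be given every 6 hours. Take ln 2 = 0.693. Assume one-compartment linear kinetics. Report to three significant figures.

(a) 11800 mg; (b) 887 mg

LD = Vd × C = 347.0 × 34 = 11800 mg
CL = 0.693 × Vd / t½ = 0.693 × 347.0 / 70 = 3.435 L/h
D = CL × Css × τ / F = 3.435 × 34 × 6 / 0.79 = 887.0 mg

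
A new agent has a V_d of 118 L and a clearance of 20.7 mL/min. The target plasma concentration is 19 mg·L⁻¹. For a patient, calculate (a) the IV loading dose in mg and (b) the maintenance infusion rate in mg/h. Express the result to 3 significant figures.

(a) 2240 mg; (b) 23.6 mg/h

Loading dose = Vd × C = 118.0 × 19 = 2242 mg
CL = 20.7 mL/min × 60/1000 = 1.242 L/h
Infusion rate = 1.242 L/h × 19 mg/L = 23.60 mg/h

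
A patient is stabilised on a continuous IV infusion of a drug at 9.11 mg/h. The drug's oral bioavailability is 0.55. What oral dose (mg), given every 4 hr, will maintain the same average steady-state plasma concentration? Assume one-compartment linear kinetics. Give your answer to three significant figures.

66.3 mg

To maintain the same Css, the systemic dosing rate must be unchanged: F·D/τ = infusion rate.
D = rate × τ / F = 9.11 × 4 / 0.55 = 66.25 mg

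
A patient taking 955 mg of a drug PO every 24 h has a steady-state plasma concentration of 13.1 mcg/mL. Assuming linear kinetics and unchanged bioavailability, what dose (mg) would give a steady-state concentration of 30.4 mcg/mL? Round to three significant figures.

With linear kinetics, Css is proportional to dose rate (D/τ) at fixed clearance.
D₂ = D₁ × (Css,target / Css,current) = 955 × 30.4/13.1 = 2216 mg

2220 mg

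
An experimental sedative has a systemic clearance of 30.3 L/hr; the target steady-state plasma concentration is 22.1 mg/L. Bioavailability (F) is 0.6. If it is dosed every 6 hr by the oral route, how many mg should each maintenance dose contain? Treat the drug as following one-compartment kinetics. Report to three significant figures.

D = CL × Css × τ / F = 30.30 × 22.1 × 6 / 0.6 = 6696 mg

6700 mg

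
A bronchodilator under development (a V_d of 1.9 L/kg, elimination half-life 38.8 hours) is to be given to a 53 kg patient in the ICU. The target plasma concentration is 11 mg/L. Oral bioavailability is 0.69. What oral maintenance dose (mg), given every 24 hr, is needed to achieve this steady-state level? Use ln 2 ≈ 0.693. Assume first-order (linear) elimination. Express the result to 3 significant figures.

688 mg

Vd = 1.9 L/kg × 53 kg = 100.7 L
k = 0.693/38.8 = 0.01786 h⁻¹, so CL = k·Vd = 0.01786 × 100.7 = 1.799 L/h
D = CL × Css × τ / F = 1.799 × 11 × 24 / 0.69 = 688.3 mg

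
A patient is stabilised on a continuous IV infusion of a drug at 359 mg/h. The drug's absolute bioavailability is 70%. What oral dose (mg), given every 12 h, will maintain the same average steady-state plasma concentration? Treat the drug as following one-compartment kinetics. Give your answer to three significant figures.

To maintain the same Css, the systemic dosing rate must be unchanged: F·D/τ = infusion rate.
D = rate × τ / F = 359 × 12 / 0.7 = 6154 mg

6150 mg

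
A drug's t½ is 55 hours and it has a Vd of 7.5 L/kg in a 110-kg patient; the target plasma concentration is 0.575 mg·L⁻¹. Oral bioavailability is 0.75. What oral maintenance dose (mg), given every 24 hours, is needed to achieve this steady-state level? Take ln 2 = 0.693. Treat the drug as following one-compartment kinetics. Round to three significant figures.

191 mg

Total Vd = 7.5 × 110 = 825.0 L
CL = ln 2 · Vd / t½ = 0.693 × 825.0 / 55 = 10.40 L/h
D = CL × Css × τ / F = 10.40 × 0.575 × 24 / 0.75 = 191.4 mg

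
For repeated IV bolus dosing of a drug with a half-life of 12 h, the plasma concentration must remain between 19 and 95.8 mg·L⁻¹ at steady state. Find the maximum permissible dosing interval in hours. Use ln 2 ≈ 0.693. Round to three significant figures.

28.0 h

k = 0.693 / t½ = 0.693 / 12 = 0.05775 h⁻¹
Between IV bolus doses, concentration decays as C = C₀·e^(−kτ), so C_peak/C_trough = e^(kτ).
τ_max = ln(C_peak/C_trough) / k = ln(95.8/19) / 0.05775 = 1.618 / 0.05775 = 28.02 h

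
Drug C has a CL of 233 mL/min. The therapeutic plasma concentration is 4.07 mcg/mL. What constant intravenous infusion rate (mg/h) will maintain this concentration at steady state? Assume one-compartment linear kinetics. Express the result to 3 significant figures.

CL = 233 mL/min × 60/1000 = 13.98 L/h
R₀ = 13.98 × 4.07 = 56.90 mg/h

56.9 mg/h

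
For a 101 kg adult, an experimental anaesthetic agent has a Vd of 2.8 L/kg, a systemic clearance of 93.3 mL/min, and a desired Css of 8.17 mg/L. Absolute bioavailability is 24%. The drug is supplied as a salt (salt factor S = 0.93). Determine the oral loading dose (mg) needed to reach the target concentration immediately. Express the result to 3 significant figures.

10400 mg

Vd = 2.8 L/kg × 101 kg = 282.8 L
The loading dose fills Vd to the target concentration; clearance is irrelevant here.
LD = Vd × C / F / S = 282.8 × 8.170 / 0.24 / 0.93 = 10350 mg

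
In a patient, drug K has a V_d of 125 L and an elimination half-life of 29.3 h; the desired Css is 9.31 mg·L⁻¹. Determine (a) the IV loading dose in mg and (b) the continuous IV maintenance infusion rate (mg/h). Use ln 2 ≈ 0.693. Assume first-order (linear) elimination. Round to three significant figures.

(a) 1160 mg; (b) 27.5 mg/h

LD = Vd × C = 125.0 × 9.31 = 1164 mg
CL = 0.693 × Vd / t½ = 0.693 × 125.0 / 29.3 = 2.956 L/h
Infusion rate = CL × Css = 2.956 × 9.31 = 27.52 mg/h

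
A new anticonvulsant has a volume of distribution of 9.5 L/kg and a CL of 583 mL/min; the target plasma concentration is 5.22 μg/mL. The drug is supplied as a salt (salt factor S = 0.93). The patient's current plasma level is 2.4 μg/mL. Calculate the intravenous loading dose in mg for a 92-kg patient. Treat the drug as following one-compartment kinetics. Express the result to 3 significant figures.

Total Vd = 9.5 × 92 = 874.0 L
Concentration deficit ΔC = 5.22 − 2.4 = 2.820 mg/L
LD = Vd × ΔC / S = 874.0 × 2.820 / 0.93 = 2650 mg

2650 mg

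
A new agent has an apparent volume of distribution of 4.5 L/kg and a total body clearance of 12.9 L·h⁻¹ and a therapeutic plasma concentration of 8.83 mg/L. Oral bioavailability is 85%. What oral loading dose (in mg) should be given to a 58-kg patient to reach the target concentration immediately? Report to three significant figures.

Vd = 4.5 L/kg × 58 kg = 261.0 L
LD is governed by Vd — clearance does not enter the loading-dose calculation.
LD = Vd × C / F = 261.0 × 8.830 / 0.85 = 2711 mg

2710 mg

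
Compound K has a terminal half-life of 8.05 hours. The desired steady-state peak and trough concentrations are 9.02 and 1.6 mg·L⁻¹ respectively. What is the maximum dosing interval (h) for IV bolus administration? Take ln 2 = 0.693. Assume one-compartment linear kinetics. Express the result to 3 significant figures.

k = 0.693 / t½ = 0.693 / 8.05 = 0.08609 h⁻¹
Between IV bolus doses, concentration decays as C = C₀·e^(−kτ), so C_peak/C_trough = e^(kτ).
τ_max = ln(C_peak/C_trough) / k = ln(9.02/1.6) / 0.08609 = 1.729 / 0.08609 = 20.08 h

20.1 h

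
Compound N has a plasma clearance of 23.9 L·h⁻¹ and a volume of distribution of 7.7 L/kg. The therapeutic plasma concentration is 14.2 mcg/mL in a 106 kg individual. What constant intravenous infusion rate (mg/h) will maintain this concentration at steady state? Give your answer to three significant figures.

339 mg/h

Maintenance depends on clearance, not Vd — rate in must match rate out.
Rate = CL × Css = 23.90 × 14.2 = 339.4 mg/h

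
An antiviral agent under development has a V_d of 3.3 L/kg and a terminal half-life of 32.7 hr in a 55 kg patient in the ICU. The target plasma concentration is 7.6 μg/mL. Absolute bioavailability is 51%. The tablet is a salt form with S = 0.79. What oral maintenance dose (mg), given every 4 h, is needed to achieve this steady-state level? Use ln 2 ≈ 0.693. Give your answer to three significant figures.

290 mg

Vd = 3.3 L/kg × 55 kg = 181.5 L
CL = 0.693 × Vd / t½ = 0.693 × 181.5 / 32.7 = 3.846 L/h
D = CL × Css × τ / F / S = 3.846 × 7.6 × 4 / 0.51 / 0.79 = 290.2 mg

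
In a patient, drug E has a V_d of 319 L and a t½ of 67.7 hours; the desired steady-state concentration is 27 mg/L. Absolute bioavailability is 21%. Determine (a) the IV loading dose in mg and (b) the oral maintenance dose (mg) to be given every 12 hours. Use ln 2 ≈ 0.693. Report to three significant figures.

(a) 8610 mg; (b) 5040 mg

LD = Vd × C = 319.0 × 27 = 8613 mg
CL = 0.693 × Vd / t½ = 0.693 × 319.0 / 67.7 = 3.265 L/h
D = CL × Css × τ / F = 3.265 × 27 × 12 / 0.21 = 5037 mg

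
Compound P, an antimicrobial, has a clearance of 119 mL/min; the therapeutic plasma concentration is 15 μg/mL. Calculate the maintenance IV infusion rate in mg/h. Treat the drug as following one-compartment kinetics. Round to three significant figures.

CL = 119 mL/min × 60/1000 = 7.140 L/h
Infusion rate = CL · Css = 7.140 L/h × 15 mg/L = 107.1 mg/h

107 mg/h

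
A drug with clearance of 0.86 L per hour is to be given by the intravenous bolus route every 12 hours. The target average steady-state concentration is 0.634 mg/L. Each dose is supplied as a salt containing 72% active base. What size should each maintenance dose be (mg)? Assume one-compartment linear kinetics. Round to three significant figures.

D = CL × Css × τ / S = 0.8600 × 0.634 × 12 / 0.72 = 9.087 mg

9.09 mg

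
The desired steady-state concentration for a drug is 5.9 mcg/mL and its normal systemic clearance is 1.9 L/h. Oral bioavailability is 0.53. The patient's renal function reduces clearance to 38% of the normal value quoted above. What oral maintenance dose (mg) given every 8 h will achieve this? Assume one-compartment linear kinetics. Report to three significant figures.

Patient clearance = 0.38 × 1.900 = 0.7220 L/h
D = CL × Css × τ / F = 0.7220 × 5.9 × 8 / 0.53 = 64.30 mg

64.3 mg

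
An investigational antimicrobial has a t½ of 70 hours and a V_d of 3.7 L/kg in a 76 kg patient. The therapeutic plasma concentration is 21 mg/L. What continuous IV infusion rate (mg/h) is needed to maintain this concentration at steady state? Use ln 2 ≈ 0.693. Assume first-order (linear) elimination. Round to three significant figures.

Vd = 3.7 L/kg × 76 kg = 281.2 L
CL = ln 2 · Vd / t½ = 0.693 × 281.2 / 70 = 2.784 L/h
Infusion rate = CL × Css = 2.784 × 21 = 58.46 mg/h

58.5 mg/h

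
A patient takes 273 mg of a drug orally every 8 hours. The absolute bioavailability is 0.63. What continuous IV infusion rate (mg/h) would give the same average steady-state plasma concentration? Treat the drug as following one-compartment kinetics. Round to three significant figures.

21.5 mg/h

Equivalent systemic input: infusion rate = F·D/τ.
Rate = 0.63 × 273 / 8 = 21.50 mg/h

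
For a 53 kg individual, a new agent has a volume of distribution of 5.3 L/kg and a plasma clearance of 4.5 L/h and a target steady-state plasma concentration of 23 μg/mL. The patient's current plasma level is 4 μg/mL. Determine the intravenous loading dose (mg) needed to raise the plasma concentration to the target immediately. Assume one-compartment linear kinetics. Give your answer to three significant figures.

Total Vd = 5.3 × 53 = 280.9 L
Concentration deficit ΔC = 23 − 4 = 19.00 mg/L
LD = Vd × ΔC = 280.9 × 19.00 = 5337 mg

5340 mg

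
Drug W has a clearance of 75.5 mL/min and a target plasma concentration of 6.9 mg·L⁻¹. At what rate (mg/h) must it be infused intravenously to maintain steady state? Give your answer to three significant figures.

31.3 mg/h

CL = 75.5 mL/min = 75.5 × 0.06 = 4.530 L/h
Infusion rate = CL · Css = 4.530 L/h × 6.9 mg/L = 31.26 mg/h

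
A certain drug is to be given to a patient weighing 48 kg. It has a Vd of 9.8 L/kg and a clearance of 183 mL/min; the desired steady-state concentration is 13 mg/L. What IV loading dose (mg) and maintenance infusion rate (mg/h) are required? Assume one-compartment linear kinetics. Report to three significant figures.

Vd(total) = 48 kg × 9.8 L/kg = 470.4 L
LD = Vd · C_target = 470.4 × 13 = 6115 mg
CL = 183 mL/min × 60/1000 = 10.98 L/h
Maintenance infusion rate = CL × Css = 10.98 × 13 = 142.7 mg/h

(a) 6120 mg; (b) 143 mg/h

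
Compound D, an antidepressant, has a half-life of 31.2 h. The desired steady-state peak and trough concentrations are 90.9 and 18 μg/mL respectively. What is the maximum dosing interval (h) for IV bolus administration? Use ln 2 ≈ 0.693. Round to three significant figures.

k = 0.693 / t½ = 0.693 / 31.2 = 0.02221 h⁻¹
Between IV bolus doses, concentration decays as C = C₀·e^(−kτ), so C_peak/C_trough = e^(kτ).
τ_max = ln(C_peak/C_trough) / k = ln(90.9/18) / 0.02221 = 1.619 / 0.02221 = 72.90 h

72.9 h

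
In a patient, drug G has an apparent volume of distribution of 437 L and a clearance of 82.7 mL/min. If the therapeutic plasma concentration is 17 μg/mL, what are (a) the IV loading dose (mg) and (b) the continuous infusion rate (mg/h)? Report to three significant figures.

Loading: fill Vd to C_target → 437.0 L × 17 mg/L = 7429 mg
CL = 82.7 mL/min × 60/1000 = 4.962 L/h
Maintenance infusion rate = CL × Css = 4.962 × 17 = 84.35 mg/h

(a) 7430 mg; (b) 84.4 mg/h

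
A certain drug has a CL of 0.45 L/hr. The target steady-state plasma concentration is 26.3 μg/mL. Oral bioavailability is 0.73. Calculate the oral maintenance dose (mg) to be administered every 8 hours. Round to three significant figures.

130 mg

At steady state, dose per interval replaces the amount cleared in that interval: F·D/τ = CL·Css.
D = CL × Css × τ / F = 0.4500 × 26.3 × 8 / 0.73 = 129.7 mg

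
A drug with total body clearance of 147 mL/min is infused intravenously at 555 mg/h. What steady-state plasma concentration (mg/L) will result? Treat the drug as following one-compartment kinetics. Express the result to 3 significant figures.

CL = 147 mL/min = 147 × 0.06 = 8.820 L/h
Css = rate / CL = 555 / 8.820 = 62.93 mg/L

62.9 mg/L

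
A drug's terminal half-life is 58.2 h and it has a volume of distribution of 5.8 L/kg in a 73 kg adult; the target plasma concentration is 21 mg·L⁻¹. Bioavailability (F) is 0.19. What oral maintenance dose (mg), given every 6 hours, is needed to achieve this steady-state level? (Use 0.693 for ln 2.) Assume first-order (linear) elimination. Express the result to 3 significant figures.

3340 mg

Vd(total) = 73 kg × 5.8 L/kg = 423.4 L
CL = ln 2 · Vd / t½ = 0.693 × 423.4 / 58.2 = 5.042 L/h
D = CL × Css × τ / F = 5.042 × 21 × 6 / 0.19 = 3344 mg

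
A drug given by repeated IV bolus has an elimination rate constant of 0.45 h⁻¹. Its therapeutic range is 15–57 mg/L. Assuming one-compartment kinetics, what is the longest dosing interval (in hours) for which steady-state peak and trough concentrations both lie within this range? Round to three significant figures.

2.97 h

Between IV bolus doses, concentration decays as C = C₀·e^(−kτ), so C_peak/C_trough = e^(kτ).
τ_max = ln(C_peak/C_trough) / k = ln(57/15) / 0.4500 = 1.335 / 0.4500 = 2.967 h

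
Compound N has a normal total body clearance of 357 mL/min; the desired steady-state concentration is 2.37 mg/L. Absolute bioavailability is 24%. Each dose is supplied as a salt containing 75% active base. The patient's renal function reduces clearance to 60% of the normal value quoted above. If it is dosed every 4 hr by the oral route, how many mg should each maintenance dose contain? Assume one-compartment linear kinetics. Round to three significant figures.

677 mg

CL = 357 mL/min × 60/1000 = 21.42 L/h
Patient clearance = 0.6 × 21.42 = 12.85 L/h
D = CL × Css × τ / F / S = 12.85 × 2.37 × 4 / 0.24 / 0.75 = 676.8 mg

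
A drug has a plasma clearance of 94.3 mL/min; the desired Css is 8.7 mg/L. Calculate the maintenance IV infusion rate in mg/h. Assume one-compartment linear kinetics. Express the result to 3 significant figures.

49.2 mg/h

CL = 94.3 mL/min = 94.3 × 0.06 = 5.658 L/h
Infusion rate = CL · Css = 5.658 L/h × 8.7 mg/L = 49.22 mg/h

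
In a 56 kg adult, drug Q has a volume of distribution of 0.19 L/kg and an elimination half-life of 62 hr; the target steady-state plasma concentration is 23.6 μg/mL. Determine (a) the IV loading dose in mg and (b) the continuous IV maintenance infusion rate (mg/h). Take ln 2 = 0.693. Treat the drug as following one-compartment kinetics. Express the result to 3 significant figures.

(a) 251 mg; (b) 2.81 mg/h

Total Vd = 0.19 × 56 = 10.64 L
LD = Vd × C = 10.64 × 23.6 = 251.1 mg
CL = 0.693 × Vd / t½ = 0.693 × 10.64 / 62 = 0.1189 L/h
Infusion rate = CL × Css = 0.1189 × 23.6 = 2.806 mg/h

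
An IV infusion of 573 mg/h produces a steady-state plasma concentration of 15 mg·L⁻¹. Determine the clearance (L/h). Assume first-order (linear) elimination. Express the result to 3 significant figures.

At steady state, infusion rate = CL × Css, so CL = rate / Css.
CL = 573 / 15 = 38.20 L/h

38.2 L/h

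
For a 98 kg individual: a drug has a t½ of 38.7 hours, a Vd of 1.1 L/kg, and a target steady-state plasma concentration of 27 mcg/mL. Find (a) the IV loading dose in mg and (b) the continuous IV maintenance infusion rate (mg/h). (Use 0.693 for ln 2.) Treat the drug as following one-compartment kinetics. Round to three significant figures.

(a) 2910 mg; (b) 52.1 mg/h

Total Vd = 1.1 × 98 = 107.8 L
LD = Vd × C = 107.8 × 27 = 2911 mg
CL = 0.693 × Vd / t½ = 0.693 × 107.8 / 38.7 = 1.930 L/h
Infusion rate = CL × Css = 1.930 × 27 = 52.11 mg/h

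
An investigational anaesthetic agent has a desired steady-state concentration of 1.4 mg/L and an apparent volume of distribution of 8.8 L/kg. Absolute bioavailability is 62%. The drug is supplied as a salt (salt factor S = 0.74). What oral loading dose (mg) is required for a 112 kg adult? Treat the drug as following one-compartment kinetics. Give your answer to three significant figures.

Vd(total) = 112 kg × 8.8 L/kg = 985.6 L
The loading dose fills Vd to the target concentration.
LD = Vd × C / F / S = 985.6 × 1.400 / 0.62 / 0.74 = 3007 mg

3010 mg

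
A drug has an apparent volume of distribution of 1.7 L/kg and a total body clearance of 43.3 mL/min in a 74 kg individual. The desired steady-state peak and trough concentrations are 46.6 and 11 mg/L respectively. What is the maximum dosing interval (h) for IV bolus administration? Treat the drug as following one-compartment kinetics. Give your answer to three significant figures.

69.9 h

Vd = 1.7 L/kg × 74 kg = 125.8 L
Convert clearance: 43.3 mL/min × 60 min/h ÷ 1000 mL/L = 2.598 L/h
k = CL / Vd = 2.598 / 125.8 = 0.02065 h⁻¹
Between IV bolus doses, concentration decays as C = C₀·e^(−kτ), so C_peak/C_trough = e^(kτ).
τ_max = ln(C_peak/C_trough) / k = ln(46.6/11) / 0.02065 = 1.444 / 0.02065 = 69.93 h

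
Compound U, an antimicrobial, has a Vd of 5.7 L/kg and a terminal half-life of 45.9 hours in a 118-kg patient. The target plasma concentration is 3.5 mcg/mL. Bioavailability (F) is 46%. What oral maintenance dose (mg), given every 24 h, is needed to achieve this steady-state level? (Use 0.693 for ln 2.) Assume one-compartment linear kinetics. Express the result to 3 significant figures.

1850 mg

Vd(total) = 118 kg × 5.7 L/kg = 672.6 L
CL = ln 2 · Vd / t½ = 0.693 × 672.6 / 45.9 = 10.15 L/h
D = CL × Css × τ / F = 10.15 × 3.5 × 24 / 0.46 = 1853 mg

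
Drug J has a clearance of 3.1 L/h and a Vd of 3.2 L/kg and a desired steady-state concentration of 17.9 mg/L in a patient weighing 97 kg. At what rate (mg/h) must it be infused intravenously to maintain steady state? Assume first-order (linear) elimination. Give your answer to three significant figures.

55.5 mg/h

Infusion rate = CL · Css = 3.100 L/h × 17.9 mg/L = 55.49 mg/h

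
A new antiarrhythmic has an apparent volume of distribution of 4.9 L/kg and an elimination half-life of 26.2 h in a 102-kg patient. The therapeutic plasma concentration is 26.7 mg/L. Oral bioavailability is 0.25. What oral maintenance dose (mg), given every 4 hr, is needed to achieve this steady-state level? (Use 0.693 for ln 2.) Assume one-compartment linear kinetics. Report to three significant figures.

5650 mg

Total Vd = 4.9 × 102 = 499.8 L
CL = 0.693 × Vd / t½ = 0.693 × 499.8 / 26.2 = 13.22 L/h
D = CL × Css × τ / F = 13.22 × 26.7 × 4 / 0.25 = 5648 mg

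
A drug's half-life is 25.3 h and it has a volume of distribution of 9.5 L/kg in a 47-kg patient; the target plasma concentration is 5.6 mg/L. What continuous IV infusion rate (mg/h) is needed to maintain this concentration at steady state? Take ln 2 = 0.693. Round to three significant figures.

68.5 mg/h

Total Vd = 9.5 × 47 = 446.5 L
CL = 0.693 × Vd / t½ = 0.693 × 446.5 / 25.3 = 12.23 L/h
Infusion rate = CL × Css = 12.23 × 5.6 = 68.49 mg/h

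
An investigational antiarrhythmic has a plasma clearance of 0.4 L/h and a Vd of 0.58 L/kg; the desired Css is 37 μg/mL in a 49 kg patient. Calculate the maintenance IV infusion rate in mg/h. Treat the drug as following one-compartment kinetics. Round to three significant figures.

14.8 mg/h

Vd does not affect the maintenance rate; only clearance governs steady-state input.
Rate = CL × Css = 0.4000 × 37 = 14.80 mg/h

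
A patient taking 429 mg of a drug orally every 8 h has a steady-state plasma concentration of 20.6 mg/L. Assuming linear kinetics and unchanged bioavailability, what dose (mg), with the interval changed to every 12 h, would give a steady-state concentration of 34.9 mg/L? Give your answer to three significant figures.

1090 mg

For first-order elimination, Css ∝ F·D/(CL·τ); F and CL are unchanged, so Css ∝ D/τ.
D₂ = D₁ × (Css,target / Css,current) × (τ₂/τ₁) = 429 × (34.9/20.6) × (12/8) = 1090 mg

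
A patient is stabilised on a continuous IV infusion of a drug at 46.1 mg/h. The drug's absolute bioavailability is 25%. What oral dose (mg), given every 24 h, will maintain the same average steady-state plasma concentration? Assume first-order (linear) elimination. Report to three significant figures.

To maintain the same Css, the systemic dosing rate must be unchanged: F·D/τ = infusion rate.
D = rate × τ / F = 46.1 × 24 / 0.25 = 4426 mg

4430 mg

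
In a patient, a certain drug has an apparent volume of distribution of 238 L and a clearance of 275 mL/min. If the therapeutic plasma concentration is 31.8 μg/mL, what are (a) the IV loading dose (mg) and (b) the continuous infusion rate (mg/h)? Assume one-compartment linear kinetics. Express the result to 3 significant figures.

Loading: fill Vd to C_target → 238.0 L × 31.8 mg/L = 7568 mg
CL = 275 mL/min = 275 × 0.06 = 16.50 L/h
Maintenance infusion rate = CL × Css = 16.50 × 31.8 = 524.7 mg/h

(a) 7570 mg; (b) 525 mg/h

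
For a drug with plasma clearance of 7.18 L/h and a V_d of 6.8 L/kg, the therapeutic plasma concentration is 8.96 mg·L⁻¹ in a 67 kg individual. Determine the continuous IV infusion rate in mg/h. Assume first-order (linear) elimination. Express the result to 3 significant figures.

64.3 mg/h

Vd does not affect the maintenance rate; only clearance governs steady-state input.
Rate = CL × Css = 7.180 × 8.96 = 64.33 mg/h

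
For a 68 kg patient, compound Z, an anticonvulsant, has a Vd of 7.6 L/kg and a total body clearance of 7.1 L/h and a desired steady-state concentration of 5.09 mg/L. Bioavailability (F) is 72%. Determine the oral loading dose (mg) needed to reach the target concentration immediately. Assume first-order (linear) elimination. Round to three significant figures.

Vd = 7.6 L/kg × 68 kg = 516.8 L
Loading dose depends on Vd (not clearance): it fills the distribution volume.
LD = Vd × C / F = 516.8 × 5.090 / 0.72 = 3653 mg

3650 mg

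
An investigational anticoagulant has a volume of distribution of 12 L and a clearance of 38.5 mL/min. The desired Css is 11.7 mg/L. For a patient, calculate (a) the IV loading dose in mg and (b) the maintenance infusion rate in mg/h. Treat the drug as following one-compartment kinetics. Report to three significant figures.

Loading: fill Vd to C_target → 12.00 L × 11.7 mg/L = 140.4 mg
CL = 38.5 mL/min = 38.5 × 0.06 = 2.310 L/h
Infusion rate = 2.310 L/h × 11.7 mg/L = 27.03 mg/h

(a) 140 mg; (b) 27.0 mg/h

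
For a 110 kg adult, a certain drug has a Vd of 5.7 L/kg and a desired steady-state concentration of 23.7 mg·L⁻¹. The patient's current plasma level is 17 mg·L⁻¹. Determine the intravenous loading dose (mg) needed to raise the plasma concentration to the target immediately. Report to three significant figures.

Vd(total) = 110 kg × 5.7 L/kg = 627.0 L
Concentration deficit ΔC = 23.7 − 17 = 6.700 mg/L
LD = Vd × ΔC = 627.0 × 6.700 = 4201 mg

4200 mg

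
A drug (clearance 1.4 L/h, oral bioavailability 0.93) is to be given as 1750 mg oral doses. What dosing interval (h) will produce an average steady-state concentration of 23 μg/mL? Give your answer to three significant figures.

F·D/τ = CL·Css → τ = F·D / (CL·Css).
τ = 0.93 × 1750 / (1.4 × 23) = 50.54 h

50.5 h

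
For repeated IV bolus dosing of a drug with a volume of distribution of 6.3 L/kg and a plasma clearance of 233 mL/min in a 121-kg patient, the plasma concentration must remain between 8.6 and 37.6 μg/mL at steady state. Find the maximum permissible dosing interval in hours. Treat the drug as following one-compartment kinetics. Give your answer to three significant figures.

80.4 h

Vd = 6.3 L/kg × 121 kg = 762.3 L
CL = 233 mL/min × 60/1000 = 13.98 L/h
k = CL / Vd = 13.98 / 762.3 = 0.01834 h⁻¹
Between IV bolus doses, concentration decays as C = C₀·e^(−kτ), so C_peak/C_trough = e^(kτ).
τ_max = ln(C_peak/C_trough) / k = ln(37.6/8.6) / 0.01834 = 1.475 / 0.01834 = 80.43 h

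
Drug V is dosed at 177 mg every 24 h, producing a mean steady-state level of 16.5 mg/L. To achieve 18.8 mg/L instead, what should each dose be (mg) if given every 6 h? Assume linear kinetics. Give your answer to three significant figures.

With linear kinetics, Css is proportional to dose rate (D/τ) at fixed clearance.
D₂ = D₁ × (Css,target / Css,current) × (τ₂/τ₁) = 177 × (18.8/16.5) × (6/24) = 50.42 mg

50.4 mg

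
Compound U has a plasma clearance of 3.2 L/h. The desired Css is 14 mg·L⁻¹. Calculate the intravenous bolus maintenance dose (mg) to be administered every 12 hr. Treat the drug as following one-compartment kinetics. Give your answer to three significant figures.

D = CL × Css × τ = 3.200 × 14 × 12 = 537.6 mg

538 mg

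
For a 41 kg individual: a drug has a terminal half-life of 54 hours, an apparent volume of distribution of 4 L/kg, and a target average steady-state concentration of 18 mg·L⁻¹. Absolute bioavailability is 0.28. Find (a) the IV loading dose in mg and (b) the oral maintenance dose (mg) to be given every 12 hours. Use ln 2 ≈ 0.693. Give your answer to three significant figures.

(a) 2950 mg; (b) 1620 mg

Total Vd = 4 × 41 = 164.0 L
LD = Vd × C = 164.0 × 18 = 2952 mg
CL = 0.693 × Vd / t½ = 0.693 × 164.0 / 54 = 2.105 L/h
D = CL × Css × τ / F = 2.105 × 18 × 12 / 0.28 = 1624 mg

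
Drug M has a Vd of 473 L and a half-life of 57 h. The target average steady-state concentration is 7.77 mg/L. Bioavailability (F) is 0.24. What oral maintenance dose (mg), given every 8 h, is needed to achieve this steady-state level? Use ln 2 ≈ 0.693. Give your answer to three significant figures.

k = 0.693/57 = 0.01216 h⁻¹, so CL = k·Vd = 0.01216 × 473.0 = 5.752 L/h
D = CL × Css × τ / F = 5.752 × 7.77 × 8 / 0.24 = 1490 mg

1490 mg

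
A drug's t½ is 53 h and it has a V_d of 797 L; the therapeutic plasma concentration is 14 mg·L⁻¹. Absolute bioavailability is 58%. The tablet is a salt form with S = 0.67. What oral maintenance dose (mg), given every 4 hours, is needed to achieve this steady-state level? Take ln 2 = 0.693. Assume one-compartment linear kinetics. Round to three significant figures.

1500 mg

k = 0.693/53 = 0.01308 h⁻¹, so CL = k·Vd = 0.01308 × 797.0 = 10.42 L/h
D = CL × Css × τ / F / S = 10.42 × 14 × 4 / 0.58 / 0.67 = 1502 mg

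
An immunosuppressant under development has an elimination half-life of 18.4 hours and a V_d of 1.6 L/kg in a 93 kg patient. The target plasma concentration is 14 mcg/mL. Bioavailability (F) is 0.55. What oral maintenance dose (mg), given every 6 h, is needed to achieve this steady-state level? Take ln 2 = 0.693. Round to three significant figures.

856 mg

Vd = 1.6 L/kg × 93 kg = 148.8 L
CL = 0.693 × Vd / t½ = 0.693 × 148.8 / 18.4 = 5.604 L/h
D = CL × Css × τ / F = 5.604 × 14 × 6 / 0.55 = 855.9 mg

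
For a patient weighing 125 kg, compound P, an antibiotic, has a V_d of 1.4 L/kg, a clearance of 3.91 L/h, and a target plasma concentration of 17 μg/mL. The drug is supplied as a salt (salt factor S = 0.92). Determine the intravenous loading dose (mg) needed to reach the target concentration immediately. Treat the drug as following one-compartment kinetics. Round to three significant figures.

Total Vd = 1.4 × 125 = 175.0 L
LD = Vd × C / S = 175.0 × 17.00 / 0.92 = 3234 mg

3230 mg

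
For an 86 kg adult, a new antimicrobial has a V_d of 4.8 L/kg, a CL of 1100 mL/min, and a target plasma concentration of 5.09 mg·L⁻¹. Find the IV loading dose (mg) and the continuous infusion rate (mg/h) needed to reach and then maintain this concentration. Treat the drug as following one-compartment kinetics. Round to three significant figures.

(a) 2100 mg; (b) 336 mg/h

Total Vd = 4.8 × 86 = 412.8 L
Loading dose = Vd × C = 412.8 × 5.09 = 2101 mg
Convert clearance: 1100 mL/min × 60 min/h ÷ 1000 mL/L = 66.00 L/h
Infusion rate = 66.00 L/h × 5.09 mg/L = 335.9 mg/h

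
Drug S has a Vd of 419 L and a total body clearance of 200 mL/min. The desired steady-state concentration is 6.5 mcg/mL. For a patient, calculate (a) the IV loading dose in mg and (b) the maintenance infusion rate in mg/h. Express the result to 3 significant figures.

(a) 2720 mg; (b) 78.0 mg/h

LD = Vd · C_target = 419.0 × 6.5 = 2724 mg
Convert clearance: 200 mL/min × 60 min/h ÷ 1000 mL/L = 12.00 L/h
Maintenance infusion rate = CL × Css = 12.00 × 6.5 = 78.00 mg/h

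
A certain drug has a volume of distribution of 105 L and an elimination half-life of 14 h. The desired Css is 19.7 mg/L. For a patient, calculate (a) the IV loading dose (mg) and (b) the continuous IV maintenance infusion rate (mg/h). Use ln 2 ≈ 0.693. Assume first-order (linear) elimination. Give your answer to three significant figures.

(a) 2070 mg; (b) 102 mg/h

LD = Vd × C = 105.0 × 19.7 = 2069 mg
CL = 0.693 × Vd / t½ = 0.693 × 105.0 / 14 = 5.198 L/h
Infusion rate = CL × Css = 5.198 × 19.7 = 102.4 mg/h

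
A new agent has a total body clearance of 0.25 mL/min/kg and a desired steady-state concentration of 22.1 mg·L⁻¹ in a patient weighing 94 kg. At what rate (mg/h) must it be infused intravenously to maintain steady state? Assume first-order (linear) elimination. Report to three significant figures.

31.2 mg/h

CL = 0.25 mL/min/kg × 94 kg = 23.50 mL/min = 23.50 × 60/1000 = 1.410 L/h
Infusion rate = CL · Css = 1.410 L/h × 22.1 mg/L = 31.16 mg/h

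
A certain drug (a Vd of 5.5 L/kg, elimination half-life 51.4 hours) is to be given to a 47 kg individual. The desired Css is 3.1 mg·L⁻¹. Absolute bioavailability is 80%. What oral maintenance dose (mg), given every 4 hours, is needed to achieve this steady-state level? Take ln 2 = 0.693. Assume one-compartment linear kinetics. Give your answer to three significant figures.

Vd = 5.5 L/kg × 47 kg = 258.5 L
CL = ln 2 · Vd / t½ = 0.693 × 258.5 / 51.4 = 3.485 L/h
D = CL × Css × τ / F = 3.485 × 3.1 × 4 / 0.8 = 54.02 mg

54.0 mg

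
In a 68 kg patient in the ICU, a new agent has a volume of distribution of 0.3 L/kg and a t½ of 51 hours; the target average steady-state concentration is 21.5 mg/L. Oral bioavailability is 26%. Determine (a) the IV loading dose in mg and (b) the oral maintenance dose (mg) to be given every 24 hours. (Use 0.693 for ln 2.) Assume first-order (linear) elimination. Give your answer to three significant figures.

Vd(total) = 68 kg × 0.3 L/kg = 20.40 L
LD = Vd × C = 20.40 × 21.5 = 438.6 mg
CL = 0.693 × Vd / t½ = 0.693 × 20.40 / 51 = 0.2772 L/h
D = CL × Css × τ / F = 0.2772 × 21.5 × 24 / 0.26 = 550.1 mg

(a) 439 mg; (b) 550 mg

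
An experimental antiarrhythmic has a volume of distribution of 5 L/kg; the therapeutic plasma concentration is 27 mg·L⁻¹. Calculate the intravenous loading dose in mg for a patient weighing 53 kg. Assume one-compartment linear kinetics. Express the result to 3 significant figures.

7160 mg

Vd = 5 L/kg × 53 kg = 265.0 L
LD = Vd × C = 265.0 × 27.00 = 7155 mg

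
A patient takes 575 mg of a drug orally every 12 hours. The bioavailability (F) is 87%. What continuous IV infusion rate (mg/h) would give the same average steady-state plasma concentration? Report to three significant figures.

Equivalent systemic input: infusion rate = F·D/τ.
Rate = 0.87 × 575 / 12 = 41.69 mg/h

41.7 mg/h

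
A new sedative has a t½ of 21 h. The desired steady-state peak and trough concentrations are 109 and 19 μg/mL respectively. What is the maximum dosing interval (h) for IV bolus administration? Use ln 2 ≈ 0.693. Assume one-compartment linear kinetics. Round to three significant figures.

k = 0.693 / t½ = 0.693 / 21 = 0.03300 h⁻¹
Between IV bolus doses, concentration decays as C = C₀·e^(−kτ), so C_peak/C_trough = e^(kτ).
τ_max = ln(C_peak/C_trough) / k = ln(109/19) / 0.03300 = 1.747 / 0.03300 = 52.94 h

52.9 h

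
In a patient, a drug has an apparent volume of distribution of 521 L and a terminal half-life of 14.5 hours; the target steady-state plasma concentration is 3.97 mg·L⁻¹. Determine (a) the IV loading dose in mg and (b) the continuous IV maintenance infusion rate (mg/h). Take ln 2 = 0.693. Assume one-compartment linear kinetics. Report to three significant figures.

LD = Vd × C = 521.0 × 3.97 = 2068 mg
CL = 0.693 × Vd / t½ = 0.693 × 521.0 / 14.5 = 24.90 L/h
Infusion rate = CL × Css = 24.90 × 3.97 = 98.85 mg/h

(a) 2070 mg; (b) 98.9 mg/h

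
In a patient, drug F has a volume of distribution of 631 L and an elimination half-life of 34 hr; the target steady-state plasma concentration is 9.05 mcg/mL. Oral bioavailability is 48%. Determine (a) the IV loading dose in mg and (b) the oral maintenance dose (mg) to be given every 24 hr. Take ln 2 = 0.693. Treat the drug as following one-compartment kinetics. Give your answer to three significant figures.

LD = Vd × C = 631.0 × 9.05 = 5711 mg
CL = 0.693 × Vd / t½ = 0.693 × 631.0 / 34 = 12.86 L/h
D = CL × Css × τ / F = 12.86 × 9.05 × 24 / 0.48 = 5819 mg

(a) 5710 mg; (b) 5820 mg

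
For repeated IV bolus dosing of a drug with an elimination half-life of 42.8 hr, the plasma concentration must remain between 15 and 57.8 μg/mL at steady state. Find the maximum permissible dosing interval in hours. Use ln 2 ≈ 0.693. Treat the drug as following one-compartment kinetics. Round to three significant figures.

83.3 h

k = 0.693 / t½ = 0.693 / 42.8 = 0.01619 h⁻¹
Between IV bolus doses, concentration decays as C = C₀·e^(−kτ), so C_peak/C_trough = e^(kτ).
τ_max = ln(C_peak/C_trough) / k = ln(57.8/15) / 0.01619 = 1.349 / 0.01619 = 83.32 h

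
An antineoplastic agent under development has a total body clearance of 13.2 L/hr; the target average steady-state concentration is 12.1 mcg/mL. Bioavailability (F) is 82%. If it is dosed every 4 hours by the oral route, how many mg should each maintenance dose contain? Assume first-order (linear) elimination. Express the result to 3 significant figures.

779 mg

D = CL × Css × τ / F = 13.20 × 12.1 × 4 / 0.82 = 779.1 mg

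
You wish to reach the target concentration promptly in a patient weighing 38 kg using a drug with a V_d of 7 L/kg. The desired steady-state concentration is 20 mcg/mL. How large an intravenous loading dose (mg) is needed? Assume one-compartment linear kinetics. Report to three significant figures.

5320 mg

Vd = 7 L/kg × 38 kg = 266.0 L
LD = Vd × C = 266.0 × 20.00 = 5320 mg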